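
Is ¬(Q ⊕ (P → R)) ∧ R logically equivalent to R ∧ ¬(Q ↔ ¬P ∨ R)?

not equivalent

P | Q | R | φ | ψ
- | - | - | - | -
0 | 0 | 0 | 0 | 0
0 | 0 | 1 | 0 | 1
0 | 1 | 0 | 0 | 0
0 | 1 | 1 | 1 | 0
1 | 0 | 0 | 0 | 0
1 | 0 | 1 | 0 | 1
1 | 1 | 0 | 0 | 0
1 | 1 | 1 | 1 | 0
The columns differ at P=0, Q=0, R=1 (φ=0, ψ=1), so they are not equivalent.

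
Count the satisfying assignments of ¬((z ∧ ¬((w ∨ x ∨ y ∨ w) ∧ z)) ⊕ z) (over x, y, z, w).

  x   |   y   |   z   |   w   ||   φ  
 True |  True |  True |  True || False
 True |  True |  True | False || False
 True |  True | False |  True ||  True
 True |  True | False | False ||  True
 True | False |  True |  True || False
 True | False |  True | False || False
 True | False | False |  True ||  True
 True | False | False | False ||  True
False |  True |  True |  True || False
False |  True |  True | False || False
False |  True | False |  True ||  True
False |  True | False | False ||  True
False | False |  True |  True || False
False | False |  True | False ||  True
False | False | False |  True ||  True
False | False | False | False ||  True
The formula is true on 9 of the 16 rows.

9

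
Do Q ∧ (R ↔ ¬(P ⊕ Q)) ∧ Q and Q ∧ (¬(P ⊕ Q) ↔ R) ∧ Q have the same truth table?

P | Q | R || φ | ψ
T | T | T || T | T
T | T | F || F | F
T | F | T || F | F
T | F | F || F | F
F | T | T || F | F
F | T | F || T | T
F | F | T || F | F
F | F | F || F | F
The columns for φ and ψ agree on every row, so they are logically equivalent.

equivalent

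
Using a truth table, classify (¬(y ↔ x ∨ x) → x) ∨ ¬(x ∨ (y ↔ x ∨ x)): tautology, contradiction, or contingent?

x | y || φ
T | T || T
T | F || T
F | T || T
F | F || T
Every row is T, so the formula is a tautology.

tautology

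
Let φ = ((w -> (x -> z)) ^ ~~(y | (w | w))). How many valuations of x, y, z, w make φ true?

x  y  z  w     (x -> z)  (w -> (x -> z))  (w | w)  (y | (w | w))  ~(y | (w | w))  ~~(y | (w | w))  φ
T  T  T  T        T             T            T           T              F                T         F
T  T  T  F        T             T            F           T              F                T         F
T  T  F  T        F             F            T           T              F                T         T
T  T  F  F        F             T            F           T              F                T         F
T  F  T  T        T             T            T           T              F                T         F
T  F  T  F        T             T            F           F              T                F         T
T  F  F  T        F             F            T           T              F                T         T
T  F  F  F        F             T            F           F              T                F         T
F  T  T  T        T             T            T           T              F                T         F
F  T  T  F        T             T            F           T              F                T         F
F  T  F  T        T             T            T           T              F                T         F
F  T  F  F        T             T            F           T              F                T         F
F  F  T  T        T             T            T           T              F                T         F
F  F  T  F        T             T            F           F              T                F         T
F  F  F  T        T             T            T           T              F                T         F
F  F  F  F        T             T            F           F              T                F         T
The formula is true on 6 of the 16 rows.

6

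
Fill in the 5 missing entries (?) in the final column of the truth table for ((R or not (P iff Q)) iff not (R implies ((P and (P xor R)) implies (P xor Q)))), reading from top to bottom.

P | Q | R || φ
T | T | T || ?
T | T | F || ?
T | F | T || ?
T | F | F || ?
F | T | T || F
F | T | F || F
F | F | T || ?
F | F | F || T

F, T, F, F, F

Row P=T, Q=T, R=T: (R or not (P iff Q)) = T, not (R implies ((P and (P xor R)) implies (P xor Q))) = F, so the formula = F.
Row P=T, Q=T, R=F: (R or not (P iff Q)) = F, not (R implies ((P and (P xor R)) implies (P xor Q))) = F, so the formula = T.
Row P=T, Q=F, R=T: (R or not (P iff Q)) = T, not (R implies ((P and (P xor R)) implies (P xor Q))) = F, so the formula = F.
Row P=T, Q=F, R=F: (R or not (P iff Q)) = T, not (R implies ((P and (P xor R)) implies (P xor Q))) = F, so the formula = F.
Row P=F, Q=F, R=T: (R or not (P iff Q)) = T, not (R implies ((P and (P xor R)) implies (P xor Q))) = F, so the formula = F.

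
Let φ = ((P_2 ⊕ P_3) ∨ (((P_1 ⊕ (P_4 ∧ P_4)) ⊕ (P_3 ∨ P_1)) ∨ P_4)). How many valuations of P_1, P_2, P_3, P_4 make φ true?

P_1 | P_2 | P_3 | P_4 | φ
--- | --- | --- | --- | -
 T  |  T  |  T  |  T  | T
 T  |  T  |  T  |  F  | F
 T  |  T  |  F  |  T  | T
 T  |  T  |  F  |  F  | T
 T  |  F  |  T  |  T  | T
 T  |  F  |  T  |  F  | T
 T  |  F  |  F  |  T  | T
 T  |  F  |  F  |  F  | F
 F  |  T  |  T  |  T  | T
 F  |  T  |  T  |  F  | T
 F  |  T  |  F  |  T  | T
 F  |  T  |  F  |  F  | T
 F  |  F  |  T  |  T  | T
 F  |  F  |  T  |  F  | T
 F  |  F  |  F  |  T  | T
 F  |  F  |  F  |  F  | F
The formula is true on 13 of the 16 rows.

13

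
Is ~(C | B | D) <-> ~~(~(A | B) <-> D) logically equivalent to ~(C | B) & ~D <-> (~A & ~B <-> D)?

equivalent

A | B | C | D | φ | ψ
- | - | - | - | - | -
0 | 0 | 0 | 0 | 0 | 0
0 | 0 | 0 | 1 | 0 | 0
0 | 0 | 1 | 0 | 1 | 1
0 | 0 | 1 | 1 | 0 | 0
0 | 1 | 0 | 0 | 0 | 0
0 | 1 | 0 | 1 | 1 | 1
0 | 1 | 1 | 0 | 0 | 0
0 | 1 | 1 | 1 | 1 | 1
1 | 0 | 0 | 0 | 1 | 1
1 | 0 | 0 | 1 | 1 | 1
1 | 0 | 1 | 0 | 0 | 0
1 | 0 | 1 | 1 | 1 | 1
1 | 1 | 0 | 0 | 0 | 0
1 | 1 | 0 | 1 | 1 | 1
1 | 1 | 1 | 0 | 0 | 0
1 | 1 | 1 | 1 | 1 | 1
The columns for φ and ψ agree on every row, so they are logically equivalent.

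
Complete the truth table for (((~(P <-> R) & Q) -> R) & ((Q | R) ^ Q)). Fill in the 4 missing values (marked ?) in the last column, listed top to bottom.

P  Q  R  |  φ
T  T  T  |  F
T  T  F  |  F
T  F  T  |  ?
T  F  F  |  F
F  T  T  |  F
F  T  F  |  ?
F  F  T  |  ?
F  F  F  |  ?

T, F, T, F

Row P=T, Q=F, R=T: ((~(P <-> R) & Q) -> R) = T, ((Q | R) ^ Q) = T, so the formula = T.
Row P=F, Q=T, R=F: ((~(P <-> R) & Q) -> R) = T, ((Q | R) ^ Q) = F, so the formula = F.
Row P=F, Q=F, R=T: ((~(P <-> R) & Q) -> R) = T, ((Q | R) ^ Q) = T, so the formula = T.
Row P=F, Q=F, R=F: ((~(P <-> R) & Q) -> R) = T, ((Q | R) ^ Q) = F, so the formula = F.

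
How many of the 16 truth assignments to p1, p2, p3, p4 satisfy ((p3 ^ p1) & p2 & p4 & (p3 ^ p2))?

p1 | p2 | p3 | p4 | (p3 ^ p1) | (p3 ^ p2) | φ
-- | -- | -- | -- | --------- | --------- | -
F  | F  | F  | F  |     F     |     F     | F
F  | F  | F  | T  |     F     |     F     | F
F  | F  | T  | F  |     T     |     T     | F
F  | F  | T  | T  |     T     |     T     | F
F  | T  | F  | F  |     F     |     T     | F
F  | T  | F  | T  |     F     |     T     | F
F  | T  | T  | F  |     T     |     F     | F
F  | T  | T  | T  |     T     |     F     | F
T  | F  | F  | F  |     T     |     F     | F
T  | F  | F  | T  |     T     |     F     | F
T  | F  | T  | F  |     F     |     T     | F
T  | F  | T  | T  |     F     |     T     | F
T  | T  | F  | F  |     T     |     T     | F
T  | T  | F  | T  |     T     |     T     | T
T  | T  | T  | F  |     F     |     F     | F
T  | T  | T  | T  |     F     |     F     | F
The formula is true on 1 of the 16 rows.

1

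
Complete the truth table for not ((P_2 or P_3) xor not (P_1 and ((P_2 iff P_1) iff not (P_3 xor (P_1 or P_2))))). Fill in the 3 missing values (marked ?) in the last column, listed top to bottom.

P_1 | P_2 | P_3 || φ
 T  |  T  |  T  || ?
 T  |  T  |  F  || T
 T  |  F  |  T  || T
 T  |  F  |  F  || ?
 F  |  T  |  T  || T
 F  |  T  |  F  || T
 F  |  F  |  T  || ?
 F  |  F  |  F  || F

F, T, T

Row P_1=T, P_2=T, P_3=T: (P_2 or P_3) = T, not (P_1 and ((P_2 iff P_1) iff not (P_3 xor (P_1 or P_2)))) = F, ((P_2 or P_3) xor not (P_1 and ((P_2 iff P_1) iff not (P_3 xor (P_1 or P_2))))) = T, so the formula = F.
Row P_1=T, P_2=F, P_3=F: (P_2 or P_3) = F, not (P_1 and ((P_2 iff P_1) iff not (P_3 xor (P_1 or P_2)))) = F, ((P_2 or P_3) xor not (P_1 and ((P_2 iff P_1) iff not (P_3 xor (P_1 or P_2))))) = F, so the formula = T.
Row P_1=F, P_2=F, P_3=T: (P_2 or P_3) = T, not (P_1 and ((P_2 iff P_1) iff not (P_3 xor (P_1 or P_2)))) = T, ((P_2 or P_3) xor not (P_1 and ((P_2 iff P_1) iff not (P_3 xor (P_1 or P_2))))) = F, so the formula = T.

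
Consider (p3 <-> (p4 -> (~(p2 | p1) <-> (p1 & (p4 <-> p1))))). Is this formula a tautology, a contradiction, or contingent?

  p1  |   p2  |   p3  |   p4  |   φ  
----- | ----- | ----- | ----- | -----
 True |  True |  True |  True | False
 True |  True |  True | False |  True
 True |  True | False |  True |  True
 True |  True | False | False | False
 True | False |  True |  True | False
 True | False |  True | False |  True
 True | False | False |  True |  True
 True | False | False | False | False
False |  True |  True |  True |  True
False |  True |  True | False |  True
False |  True | False |  True | False
False |  True | False | False | False
False | False |  True |  True | False
False | False |  True | False |  True
False | False | False |  True |  True
False | False | False | False | False
8 of 16 rows are True, so the formula is contingent.

contingent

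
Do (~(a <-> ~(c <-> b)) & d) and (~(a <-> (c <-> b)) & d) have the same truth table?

a | b | c | d | φ | ψ
- | - | - | - | - | -
T | T | T | T | T | F
T | T | T | F | F | F
T | T | F | T | F | T
T | T | F | F | F | F
T | F | T | T | F | T
T | F | T | F | F | F
T | F | F | T | T | F
T | F | F | F | F | F
F | T | T | T | F | T
F | T | T | F | F | F
F | T | F | T | T | F
F | T | F | F | F | F
F | F | T | T | T | F
F | F | T | F | F | F
F | F | F | T | F | T
F | F | F | F | F | F
The columns differ at a=T, b=T, c=T, d=T (φ=T, ψ=F), so they are not equivalent.

not equivalent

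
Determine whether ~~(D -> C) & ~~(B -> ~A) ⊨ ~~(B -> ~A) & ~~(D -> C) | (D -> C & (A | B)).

yes

A  B  C  D  |  φ  ψ
T  T  T  T  |  F  T
T  T  T  F  |  F  T
T  T  F  T  |  F  F
T  T  F  F  |  F  T
T  F  T  T  |  T  T
T  F  T  F  |  T  T
T  F  F  T  |  F  F
T  F  F  F  |  T  T
F  T  T  T  |  T  T
F  T  T  F  |  T  T
F  T  F  T  |  F  F
F  T  F  F  |  T  T
F  F  T  T  |  T  T
F  F  T  F  |  T  T
F  F  F  T  |  F  F
F  F  F  F  |  T  T
In every row where φ is true, ψ is also true, so φ ⊨ ψ.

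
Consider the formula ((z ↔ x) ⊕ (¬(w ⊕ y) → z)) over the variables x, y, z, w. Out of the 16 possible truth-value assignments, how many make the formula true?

x | y | z | w || (z ↔ x) | (w ⊕ y) | ¬(w ⊕ y) | (¬(w ⊕ y) → z) | ((z ↔ x) ⊕ (¬(w ⊕ y) → z))
1 | 1 | 1 | 1 ||    1    |    0    |    1     |       1        |             0             
1 | 1 | 1 | 0 ||    1    |    1    |    0     |       1        |             0             
1 | 1 | 0 | 1 ||    0    |    0    |    1     |       0        |             0             
1 | 1 | 0 | 0 ||    0    |    1    |    0     |       1        |             1             
1 | 0 | 1 | 1 ||    1    |    1    |    0     |       1        |             0             
1 | 0 | 1 | 0 ||    1    |    0    |    1     |       1        |             0             
1 | 0 | 0 | 1 ||    0    |    1    |    0     |       1        |             1             
1 | 0 | 0 | 0 ||    0    |    0    |    1     |       0        |             0             
0 | 1 | 1 | 1 ||    0    |    0    |    1     |       1        |             1             
0 | 1 | 1 | 0 ||    0    |    1    |    0     |       1        |             1             
0 | 1 | 0 | 1 ||    1    |    0    |    1     |       0        |             1             
0 | 1 | 0 | 0 ||    1    |    1    |    0     |       1        |             0             
0 | 0 | 1 | 1 ||    0    |    1    |    0     |       1        |             1             
0 | 0 | 1 | 0 ||    0    |    0    |    1     |       1        |             1             
0 | 0 | 0 | 1 ||    1    |    1    |    0     |       1        |             0             
0 | 0 | 0 | 0 ||    1    |    0    |    1     |       0        |             1             
The formula is true on 8 of the 16 rows.

8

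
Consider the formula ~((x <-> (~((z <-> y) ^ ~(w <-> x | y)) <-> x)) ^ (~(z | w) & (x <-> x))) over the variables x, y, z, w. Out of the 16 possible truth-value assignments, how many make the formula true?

6

x  y  z  w     (z <-> y)  (x | y)  (w <-> (x | y))  ~(w <-> (x | y))  (z | w)  ~(z | w)  (x <-> x)  (~(z | w) & (x <-> x))  φ
1  1  1  1         1         1            1                0             1        0          1                0             1
1  1  1  0         1         1            0                1             1        0          1                0             0
1  1  0  1         0         1            1                0             1        0          1                0             0
1  1  0  0         0         1            0                1             0        1          1                1             0
1  0  1  1         0         1            1                0             1        0          1                0             0
1  0  1  0         0         1            0                1             1        0          1                0             1
1  0  0  1         1         1            1                0             1        0          1                0             1
1  0  0  0         1         1            0                1             0        1          1                1             1
0  1  1  1         1         1            1                0             1        0          1                0             1
0  1  1  0         1         1            0                1             1        0          1                0             0
0  1  0  1         0         1            1                0             1        0          1                0             0
0  1  0  0         0         1            0                1             0        1          1                1             0
0  0  1  1         0         0            0                1             1        0          1                0             1
0  0  1  0         0         0            1                0             1        0          1                0             0
0  0  0  1         1         0            0                1             1        0          1                0             0
0  0  0  0         1         0            1                0             0        1          1                1             0
The formula is true on 6 of the 16 rows.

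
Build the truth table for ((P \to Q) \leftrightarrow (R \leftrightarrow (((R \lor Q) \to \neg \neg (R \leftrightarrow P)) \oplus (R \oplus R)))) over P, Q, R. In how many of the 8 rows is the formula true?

P | Q | R | (P \to Q) | (R \lor Q) | (R \leftrightarrow P) | \neg (R \leftrightarrow P) | (R \oplus R) | φ
- | - | - | --------- | ---------- | --------------------- | -------------------------- | ------------ | -
0 | 0 | 0 |     1     |     0      |           1           |             0              |      0       | 0
0 | 0 | 1 |     1     |     1      |           0           |             1              |      0       | 0
0 | 1 | 0 |     1     |     1      |           1           |             0              |      0       | 0
0 | 1 | 1 |     1     |     1      |           0           |             1              |      0       | 0
1 | 0 | 0 |     0     |     0      |           0           |             1              |      0       | 1
1 | 0 | 1 |     0     |     1      |           1           |             0              |      0       | 0
1 | 1 | 0 |     1     |     1      |           0           |             1              |      0       | 1
1 | 1 | 1 |     1     |     1      |           1           |             0              |      0       | 1
The formula is true on 3 of the 8 rows.

3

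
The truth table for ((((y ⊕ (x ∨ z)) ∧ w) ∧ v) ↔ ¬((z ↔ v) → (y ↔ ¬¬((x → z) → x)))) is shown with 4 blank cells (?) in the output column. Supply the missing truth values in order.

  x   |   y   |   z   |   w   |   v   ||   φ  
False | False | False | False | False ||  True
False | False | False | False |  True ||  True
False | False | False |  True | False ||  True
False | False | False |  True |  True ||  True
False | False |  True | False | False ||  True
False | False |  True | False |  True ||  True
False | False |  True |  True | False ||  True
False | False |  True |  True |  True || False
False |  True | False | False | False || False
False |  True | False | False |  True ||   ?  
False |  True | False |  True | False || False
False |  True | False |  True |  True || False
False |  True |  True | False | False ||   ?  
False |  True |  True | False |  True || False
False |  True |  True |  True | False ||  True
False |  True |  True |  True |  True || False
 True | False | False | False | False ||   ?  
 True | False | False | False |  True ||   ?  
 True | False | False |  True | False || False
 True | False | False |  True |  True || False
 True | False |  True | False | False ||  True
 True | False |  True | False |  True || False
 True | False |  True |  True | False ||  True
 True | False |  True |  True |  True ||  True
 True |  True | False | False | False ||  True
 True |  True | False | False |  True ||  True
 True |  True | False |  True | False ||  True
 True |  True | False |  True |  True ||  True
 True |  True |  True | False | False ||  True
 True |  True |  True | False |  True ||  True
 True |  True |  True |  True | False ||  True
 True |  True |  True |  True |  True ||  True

Row x=False, y=True, z=False, w=False, v=True: (((y ⊕ (x ∨ z)) ∧ w) ∧ v) = False, ¬((z ↔ v) → (y ↔ ¬¬((x → z) → x))) = False, so the formula = True.
Row x=False, y=True, z=True, w=False, v=False: (((y ⊕ (x ∨ z)) ∧ w) ∧ v) = False, ¬((z ↔ v) → (y ↔ ¬¬((x → z) → x))) = False, so the formula = True.
Row x=True, y=False, z=False, w=False, v=False: (((y ⊕ (x ∨ z)) ∧ w) ∧ v) = False, ¬((z ↔ v) → (y ↔ ¬¬((x → z) → x))) = True, so the formula = False.
Row x=True, y=False, z=False, w=False, v=True: (((y ⊕ (x ∨ z)) ∧ w) ∧ v) = False, ¬((z ↔ v) → (y ↔ ¬¬((x → z) → x))) = False, so the formula = True.

True, True, False, True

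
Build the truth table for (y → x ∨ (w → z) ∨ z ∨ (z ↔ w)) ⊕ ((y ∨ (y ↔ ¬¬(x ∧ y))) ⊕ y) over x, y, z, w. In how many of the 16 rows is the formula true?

7

x | y | z | w || (w → z) | (z ↔ w) | (x ∨ (w → z) ∨ z ∨ (z ↔ w)) | (x ∧ y) | ¬(x ∧ y) | ¬¬(x ∧ y) | (y ↔ ¬¬(x ∧ y)) | (y ∨ (y ↔ ¬¬(x ∧ y))) | ((y ∨ (y ↔ ¬¬(x ∧ y))) ⊕ y) | φ
1 | 1 | 1 | 1 ||    1    |    1    |              1              |    1    |    0     |     1     |        1        |           1           |              0              | 1
1 | 1 | 1 | 0 ||    1    |    0    |              1              |    1    |    0     |     1     |        1        |           1           |              0              | 1
1 | 1 | 0 | 1 ||    0    |    0    |              1              |    1    |    0     |     1     |        1        |           1           |              0              | 1
1 | 1 | 0 | 0 ||    1    |    1    |              1              |    1    |    0     |     1     |        1        |           1           |              0              | 1
1 | 0 | 1 | 1 ||    1    |    1    |              1              |    0    |    1     |     0     |        1        |           1           |              1              | 0
1 | 0 | 1 | 0 ||    1    |    0    |              1              |    0    |    1     |     0     |        1        |           1           |              1              | 0
1 | 0 | 0 | 1 ||    0    |    0    |              1              |    0    |    1     |     0     |        1        |           1           |              1              | 0
1 | 0 | 0 | 0 ||    1    |    1    |              1              |    0    |    1     |     0     |        1        |           1           |              1              | 0
0 | 1 | 1 | 1 ||    1    |    1    |              1              |    0    |    1     |     0     |        0        |           1           |              0              | 1
0 | 1 | 1 | 0 ||    1    |    0    |              1              |    0    |    1     |     0     |        0        |           1           |              0              | 1
0 | 1 | 0 | 1 ||    0    |    0    |              0              |    0    |    1     |     0     |        0        |           1           |              0              | 0
0 | 1 | 0 | 0 ||    1    |    1    |              1              |    0    |    1     |     0     |        0        |           1           |              0              | 1
0 | 0 | 1 | 1 ||    1    |    1    |              1              |    0    |    1     |     0     |        1        |           1           |              1              | 0
0 | 0 | 1 | 0 ||    1    |    0    |              1              |    0    |    1     |     0     |        1        |           1           |              1              | 0
0 | 0 | 0 | 1 ||    0    |    0    |              0              |    0    |    1     |     0     |        1        |           1           |              1              | 0
0 | 0 | 0 | 0 ||    1    |    1    |              1              |    0    |    1     |     0     |        1        |           1           |              1              | 0
The formula is true on 7 of the 16 rows.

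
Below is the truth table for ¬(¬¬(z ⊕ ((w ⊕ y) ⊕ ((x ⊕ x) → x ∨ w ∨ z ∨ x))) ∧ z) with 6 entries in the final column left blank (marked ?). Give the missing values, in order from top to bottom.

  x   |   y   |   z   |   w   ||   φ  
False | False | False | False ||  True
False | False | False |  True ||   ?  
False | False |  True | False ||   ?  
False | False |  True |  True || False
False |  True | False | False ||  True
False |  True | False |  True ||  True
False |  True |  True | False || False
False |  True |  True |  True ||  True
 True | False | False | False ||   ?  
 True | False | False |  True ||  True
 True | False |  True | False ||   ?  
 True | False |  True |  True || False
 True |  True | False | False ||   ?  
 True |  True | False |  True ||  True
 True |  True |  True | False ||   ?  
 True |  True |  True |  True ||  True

Row x=False, y=False, z=False, w=True: ¬¬(z ⊕ ((w ⊕ y) ⊕ ((x ⊕ x) → x ∨ w ∨ z ∨ x))) = False, (¬¬(z ⊕ ((w ⊕ y) ⊕ ((x ⊕ x) → x ∨ w ∨ z ∨ x))) ∧ z) = False, so the formula = True.
Row x=False, y=False, z=True, w=False: ¬¬(z ⊕ ((w ⊕ y) ⊕ ((x ⊕ x) → x ∨ w ∨ z ∨ x))) = False, (¬¬(z ⊕ ((w ⊕ y) ⊕ ((x ⊕ x) → x ∨ w ∨ z ∨ x))) ∧ z) = False, so the formula = True.
Row x=True, y=False, z=False, w=False: ¬¬(z ⊕ ((w ⊕ y) ⊕ ((x ⊕ x) → x ∨ w ∨ z ∨ x))) = True, (¬¬(z ⊕ ((w ⊕ y) ⊕ ((x ⊕ x) → x ∨ w ∨ z ∨ x))) ∧ z) = False, so the formula = True.
Row x=True, y=False, z=True, w=False: ¬¬(z ⊕ ((w ⊕ y) ⊕ ((x ⊕ x) → x ∨ w ∨ z ∨ x))) = False, (¬¬(z ⊕ ((w ⊕ y) ⊕ ((x ⊕ x) → x ∨ w ∨ z ∨ x))) ∧ z) = False, so the formula = True.
Row x=True, y=True, z=False, w=False: ¬¬(z ⊕ ((w ⊕ y) ⊕ ((x ⊕ x) → x ∨ w ∨ z ∨ x))) = False, (¬¬(z ⊕ ((w ⊕ y) ⊕ ((x ⊕ x) → x ∨ w ∨ z ∨ x))) ∧ z) = False, so the formula = True.
Row x=True, y=True, z=True, w=False: ¬¬(z ⊕ ((w ⊕ y) ⊕ ((x ⊕ x) → x ∨ w ∨ z ∨ x))) = True, (¬¬(z ⊕ ((w ⊕ y) ⊕ ((x ⊕ x) → x ∨ w ∨ z ∨ x))) ∧ z) = True, so the formula = False.

True, True, True, True, True, False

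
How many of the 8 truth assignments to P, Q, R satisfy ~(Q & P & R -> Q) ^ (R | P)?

6

P  Q  R     (P & R)  (Q & (P & R))  ((Q & (P & R)) -> Q)  ~((Q & (P & R)) -> Q)  (R | P)  (~((Q & (P & R)) -> Q) ^ (R | P))
1  1  1        1           1                 1                      0               1                     1                
1  1  0        0           0                 1                      0               1                     1                
1  0  1        1           0                 1                      0               1                     1                
1  0  0        0           0                 1                      0               1                     1                
0  1  1        0           0                 1                      0               1                     1                
0  1  0        0           0                 1                      0               0                     0                
0  0  1        0           0                 1                      0               1                     1                
0  0  0        0           0                 1                      0               0                     0                
The formula is true on 6 of the 8 rows.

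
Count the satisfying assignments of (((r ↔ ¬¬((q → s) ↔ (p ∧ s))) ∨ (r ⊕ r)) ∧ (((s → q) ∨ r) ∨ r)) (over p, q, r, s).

  p   |   q   |   r   |   s   |   φ  
----- | ----- | ----- | ----- | -----
 True |  True |  True |  True |  True
 True |  True |  True | False |  True
 True |  True | False |  True | False
 True |  True | False | False | False
 True | False |  True |  True |  True
 True | False |  True | False | False
 True | False | False |  True | False
 True | False | False | False |  True
False |  True |  True |  True | False
False |  True |  True | False |  True
False |  True | False |  True |  True
False |  True | False | False | False
False | False |  True |  True | False
False | False |  True | False | False
False | False | False |  True | False
False | False | False | False |  True
The formula is true on 7 of the 16 rows.

7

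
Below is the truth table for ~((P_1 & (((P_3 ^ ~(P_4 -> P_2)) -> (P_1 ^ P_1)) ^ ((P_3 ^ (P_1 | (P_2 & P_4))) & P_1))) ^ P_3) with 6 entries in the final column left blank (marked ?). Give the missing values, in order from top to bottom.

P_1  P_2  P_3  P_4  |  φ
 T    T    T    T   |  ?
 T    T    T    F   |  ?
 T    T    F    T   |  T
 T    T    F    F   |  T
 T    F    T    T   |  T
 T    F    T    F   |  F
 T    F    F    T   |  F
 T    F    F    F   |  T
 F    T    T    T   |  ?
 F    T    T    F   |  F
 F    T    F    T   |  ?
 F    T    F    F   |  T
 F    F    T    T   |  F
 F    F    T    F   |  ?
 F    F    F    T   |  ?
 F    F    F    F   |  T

Row 1: (P_1 & (((P_3 ^ ~(P_4 -> P_2)) -> (P_1 ^ P_1)) ^ ((P_3 ^ (P_1 | (P_2 & P_4))) & P_1))) = F, ((P_1 & (((P_3 ^ ~(P_4 -> P_2)) -> (P_1 ^ P_1)) ^ ((P_3 ^ (P_1 | (P_2 & P_4))) & P_1))) ^ P_3) = T, so the formula = F.
Row 2: (P_1 & (((P_3 ^ ~(P_4 -> P_2)) -> (P_1 ^ P_1)) ^ ((P_3 ^ (P_1 | (P_2 & P_4))) & P_1))) = F, ((P_1 & (((P_3 ^ ~(P_4 -> P_2)) -> (P_1 ^ P_1)) ^ ((P_3 ^ (P_1 | (P_2 & P_4))) & P_1))) ^ P_3) = T, so the formula = F.
Row 9: (P_1 & (((P_3 ^ ~(P_4 -> P_2)) -> (P_1 ^ P_1)) ^ ((P_3 ^ (P_1 | (P_2 & P_4))) & P_1))) = F, ((P_1 & (((P_3 ^ ~(P_4 -> P_2)) -> (P_1 ^ P_1)) ^ ((P_3 ^ (P_1 | (P_2 & P_4))) & P_1))) ^ P_3) = T, so the formula = F.
Row 11: (P_1 & (((P_3 ^ ~(P_4 -> P_2)) -> (P_1 ^ P_1)) ^ ((P_3 ^ (P_1 | (P_2 & P_4))) & P_1))) = F, ((P_1 & (((P_3 ^ ~(P_4 -> P_2)) -> (P_1 ^ P_1)) ^ ((P_3 ^ (P_1 | (P_2 & P_4))) & P_1))) ^ P_3) = F, so the formula = T.
Row 14: (P_1 & (((P_3 ^ ~(P_4 -> P_2)) -> (P_1 ^ P_1)) ^ ((P_3 ^ (P_1 | (P_2 & P_4))) & P_1))) = F, ((P_1 & (((P_3 ^ ~(P_4 -> P_2)) -> (P_1 ^ P_1)) ^ ((P_3 ^ (P_1 | (P_2 & P_4))) & P_1))) ^ P_3) = T, so the formula = F.
Row 15: (P_1 & (((P_3 ^ ~(P_4 -> P_2)) -> (P_1 ^ P_1)) ^ ((P_3 ^ (P_1 | (P_2 & P_4))) & P_1))) = F, ((P_1 & (((P_3 ^ ~(P_4 -> P_2)) -> (P_1 ^ P_1)) ^ ((P_3 ^ (P_1 | (P_2 & P_4))) & P_1))) ^ P_3) = F, so the formula = T.

F, F, F, T, F, T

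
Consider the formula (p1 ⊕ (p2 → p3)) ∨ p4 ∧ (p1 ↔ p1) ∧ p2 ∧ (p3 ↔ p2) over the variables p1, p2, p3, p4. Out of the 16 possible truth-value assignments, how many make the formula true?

p1 | p2 | p3 | p4 | (p2 → p3) | (p1 ⊕ (p2 → p3)) | (p1 ↔ p1) | (p4 ∧ (p1 ↔ p1)) | ((p4 ∧ (p1 ↔ p1)) ∧ p2) | (p3 ↔ p2) | φ
-- | -- | -- | -- | --------- | ---------------- | --------- | ---------------- | ----------------------- | --------- | -
T  | T  | T  | T  |     T     |        F         |     T     |        T         |            T            |     T     | T
T  | T  | T  | F  |     T     |        F         |     T     |        F         |            F            |     T     | F
T  | T  | F  | T  |     F     |        T         |     T     |        T         |            T            |     F     | T
T  | T  | F  | F  |     F     |        T         |     T     |        F         |            F            |     F     | T
T  | F  | T  | T  |     T     |        F         |     T     |        T         |            F            |     F     | F
T  | F  | T  | F  |     T     |        F         |     T     |        F         |            F            |     F     | F
T  | F  | F  | T  |     T     |        F         |     T     |        T         |            F            |     T     | F
T  | F  | F  | F  |     T     |        F         |     T     |        F         |            F            |     T     | F
F  | T  | T  | T  |     T     |        T         |     T     |        T         |            T            |     T     | T
F  | T  | T  | F  |     T     |        T         |     T     |        F         |            F            |     T     | T
F  | T  | F  | T  |     F     |        F         |     T     |        T         |            T            |     F     | F
F  | T  | F  | F  |     F     |        F         |     T     |        F         |            F            |     F     | F
F  | F  | T  | T  |     T     |        T         |     T     |        T         |            F            |     F     | T
F  | F  | T  | F  |     T     |        T         |     T     |        F         |            F            |     F     | T
F  | F  | F  | T  |     T     |        T         |     T     |        T         |            F            |     T     | T
F  | F  | F  | F  |     T     |        T         |     T     |        F         |            F            |     T     | T
The formula is true on 9 of the 16 rows.

9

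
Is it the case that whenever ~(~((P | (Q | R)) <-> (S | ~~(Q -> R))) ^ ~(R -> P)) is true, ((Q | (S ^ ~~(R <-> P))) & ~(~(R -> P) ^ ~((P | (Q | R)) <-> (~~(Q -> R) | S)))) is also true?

P  Q  R  S  |  φ  ψ
0  0  0  0  |  0  0
0  0  0  1  |  0  0
0  0  1  0  |  0  0
0  0  1  1  |  0  0
0  1  0  0  |  0  0
0  1  0  1  |  1  1
0  1  1  0  |  0  0
0  1  1  1  |  0  0
1  0  0  0  |  1  0
1  0  0  1  |  1  1
1  0  1  0  |  1  1
1  0  1  1  |  1  0
1  1  0  0  |  0  0
1  1  0  1  |  1  1
1  1  1  0  |  1  1
1  1  1  1  |  1  1
At P=1, Q=0, R=0, S=0 we have φ true but ψ false, so φ does not entail ψ.

no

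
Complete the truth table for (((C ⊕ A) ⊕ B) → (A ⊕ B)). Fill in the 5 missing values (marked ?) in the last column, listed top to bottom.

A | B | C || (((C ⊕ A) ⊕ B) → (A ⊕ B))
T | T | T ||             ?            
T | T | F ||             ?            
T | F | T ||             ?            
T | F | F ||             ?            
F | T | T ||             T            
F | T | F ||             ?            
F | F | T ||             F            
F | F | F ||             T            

F, T, T, T, T

Row A=T, B=T, C=T: ((C ⊕ A) ⊕ B) = T, (A ⊕ B) = F, so (((C ⊕ A) ⊕ B) → (A ⊕ B)) = F.
Row A=T, B=T, C=F: ((C ⊕ A) ⊕ B) = F, (A ⊕ B) = F, so (((C ⊕ A) ⊕ B) → (A ⊕ B)) = T.
Row A=T, B=F, C=T: ((C ⊕ A) ⊕ B) = F, (A ⊕ B) = T, so (((C ⊕ A) ⊕ B) → (A ⊕ B)) = T.
Row A=T, B=F, C=F: ((C ⊕ A) ⊕ B) = T, (A ⊕ B) = T, so (((C ⊕ A) ⊕ B) → (A ⊕ B)) = T.
Row A=F, B=T, C=F: ((C ⊕ A) ⊕ B) = T, (A ⊕ B) = T, so (((C ⊕ A) ⊕ B) → (A ⊕ B)) = T.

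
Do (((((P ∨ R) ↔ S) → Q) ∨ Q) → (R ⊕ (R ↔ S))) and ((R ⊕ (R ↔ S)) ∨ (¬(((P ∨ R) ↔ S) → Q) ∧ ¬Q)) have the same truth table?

P | Q | R | S || φ | ψ
1 | 1 | 1 | 1 || 0 | 0
1 | 1 | 1 | 0 || 1 | 1
1 | 1 | 0 | 1 || 0 | 0
1 | 1 | 0 | 0 || 1 | 1
1 | 0 | 1 | 1 || 1 | 1
1 | 0 | 1 | 0 || 1 | 1
1 | 0 | 0 | 1 || 1 | 1
1 | 0 | 0 | 0 || 1 | 1
0 | 1 | 1 | 1 || 0 | 0
0 | 1 | 1 | 0 || 1 | 1
0 | 1 | 0 | 1 || 0 | 0
0 | 1 | 0 | 0 || 1 | 1
0 | 0 | 1 | 1 || 1 | 1
0 | 0 | 1 | 0 || 1 | 1
0 | 0 | 0 | 1 || 0 | 0
0 | 0 | 0 | 0 || 1 | 1
The columns for φ and ψ agree on every row, so they are logically equivalent.

equivalent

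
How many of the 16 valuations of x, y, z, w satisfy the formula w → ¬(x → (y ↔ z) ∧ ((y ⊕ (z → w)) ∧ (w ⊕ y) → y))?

x | y | z | w | (y ↔ z) | (z → w) | (y ⊕ (z → w)) | (w ⊕ y) | ((y ⊕ (z → w)) ∧ (w ⊕ y)) | φ
- | - | - | - | ------- | ------- | ------------- | ------- | ------------------------- | -
T | T | T | T |    T    |    T    |       F       |    F    |             F             | F
T | T | T | F |    T    |    F    |       T       |    T    |             T             | T
T | T | F | T |    F    |    T    |       F       |    F    |             F             | T
T | T | F | F |    F    |    T    |       F       |    T    |             F             | T
T | F | T | T |    F    |    T    |       T       |    T    |             T             | T
T | F | T | F |    F    |    F    |       F       |    F    |             F             | T
T | F | F | T |    T    |    T    |       T       |    T    |             T             | T
T | F | F | F |    T    |    T    |       T       |    F    |             F             | T
F | T | T | T |    T    |    T    |       F       |    F    |             F             | F
F | T | T | F |    T    |    F    |       T       |    T    |             T             | T
F | T | F | T |    F    |    T    |       F       |    F    |             F             | F
F | T | F | F |    F    |    T    |       F       |    T    |             F             | T
F | F | T | T |    F    |    T    |       T       |    T    |             T             | F
F | F | T | F |    F    |    F    |       F       |    F    |             F             | T
F | F | F | T |    T    |    T    |       T       |    T    |             T             | F
F | F | F | F |    T    |    T    |       T       |    F    |             F             | T
The formula is true on 11 of the 16 rows.

11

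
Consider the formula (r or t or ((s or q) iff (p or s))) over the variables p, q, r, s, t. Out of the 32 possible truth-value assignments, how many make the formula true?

30

p | q | r | s | t || φ
T | T | T | T | T || T
T | T | T | T | F || T
T | T | T | F | T || T
T | T | T | F | F || T
T | T | F | T | T || T
T | T | F | T | F || T
T | T | F | F | T || T
T | T | F | F | F || T
T | F | T | T | T || T
T | F | T | T | F || T
T | F | T | F | T || T
T | F | T | F | F || T
T | F | F | T | T || T
T | F | F | T | F || T
T | F | F | F | T || T
T | F | F | F | F || F
F | T | T | T | T || T
F | T | T | T | F || T
F | T | T | F | T || T
F | T | T | F | F || T
F | T | F | T | T || T
F | T | F | T | F || T
F | T | F | F | T || T
F | T | F | F | F || F
F | F | T | T | T || T
F | F | T | T | F || T
F | F | T | F | T || T
F | F | T | F | F || T
F | F | F | T | T || T
F | F | F | T | F || T
F | F | F | F | T || T
F | F | F | F | F || T
The formula is true on 30 of the 32 rows.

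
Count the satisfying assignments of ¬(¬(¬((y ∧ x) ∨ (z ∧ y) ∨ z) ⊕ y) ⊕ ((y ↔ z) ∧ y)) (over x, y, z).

3

x | y | z || φ
F | F | F || T
F | F | T || F
F | T | F || F
F | T | T || F
T | F | F || T
T | F | T || F
T | T | F || T
T | T | T || F
The formula is true on 3 of the 8 rows.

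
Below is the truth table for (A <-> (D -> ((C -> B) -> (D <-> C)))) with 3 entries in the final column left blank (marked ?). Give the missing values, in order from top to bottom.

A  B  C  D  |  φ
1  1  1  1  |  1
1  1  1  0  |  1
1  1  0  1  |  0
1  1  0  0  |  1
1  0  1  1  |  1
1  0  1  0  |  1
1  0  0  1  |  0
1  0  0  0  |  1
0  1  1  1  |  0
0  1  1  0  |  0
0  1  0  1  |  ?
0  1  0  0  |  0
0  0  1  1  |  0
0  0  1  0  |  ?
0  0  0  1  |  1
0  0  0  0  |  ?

Row A=0, B=1, C=0, D=1: (D -> ((C -> B) -> (D <-> C))) = 0, so the formula = 1.
Row A=0, B=0, C=1, D=0: (D -> ((C -> B) -> (D <-> C))) = 1, so the formula = 0.
Row A=0, B=0, C=0, D=0: (D -> ((C -> B) -> (D <-> C))) = 1, so the formula = 0.

1, 0, 0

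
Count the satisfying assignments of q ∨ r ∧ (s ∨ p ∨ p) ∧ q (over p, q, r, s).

p | q | r | s | (s ∨ p ∨ p) | (r ∧ (s ∨ p ∨ p) ∧ q) | (q ∨ (r ∧ (s ∨ p ∨ p) ∧ q))
- | - | - | - | ----------- | --------------------- | ---------------------------
0 | 0 | 0 | 0 |      0      |           0           |              0             
0 | 0 | 0 | 1 |      1      |           0           |              0             
0 | 0 | 1 | 0 |      0      |           0           |              0             
0 | 0 | 1 | 1 |      1      |           0           |              0             
0 | 1 | 0 | 0 |      0      |           0           |              1             
0 | 1 | 0 | 1 |      1      |           0           |              1             
0 | 1 | 1 | 0 |      0      |           0           |              1             
0 | 1 | 1 | 1 |      1      |           1           |              1             
1 | 0 | 0 | 0 |      1      |           0           |              0             
1 | 0 | 0 | 1 |      1      |           0           |              0             
1 | 0 | 1 | 0 |      1      |           0           |              0             
1 | 0 | 1 | 1 |      1      |           0           |              0             
1 | 1 | 0 | 0 |      1      |           0           |              1             
1 | 1 | 0 | 1 |      1      |           0           |              1             
1 | 1 | 1 | 0 |      1      |           1           |              1             
1 | 1 | 1 | 1 |      1      |           1           |              1             
The formula is true on 8 of the 16 rows.

8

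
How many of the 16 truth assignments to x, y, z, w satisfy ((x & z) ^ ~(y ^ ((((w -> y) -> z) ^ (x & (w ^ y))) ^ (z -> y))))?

6

x  y  z  w  |  (x & z)  (w -> y)  ((w -> y) -> z)  (w ^ y)  (x & (w ^ y))  (z -> y)  φ
T  T  T  T  |     T        T             T            F           F           T      T
T  T  T  F  |     T        T             T            T           T           T      F
T  T  F  T  |     F        T             F            F           F           T      T
T  T  F  F  |     F        T             F            T           T           T      F
T  F  T  T  |     T        F             T            T           T           F      F
T  F  T  F  |     T        T             T            F           F           F      T
T  F  F  T  |     F        F             T            T           T           T      F
T  F  F  F  |     F        T             F            F           F           T      F
F  T  T  T  |     F        T             T            F           F           T      F
F  T  T  F  |     F        T             T            T           F           T      F
F  T  F  T  |     F        T             F            F           F           T      T
F  T  F  F  |     F        T             F            T           F           T      T
F  F  T  T  |     F        F             T            T           F           F      F
F  F  T  F  |     F        T             T            F           F           F      F
F  F  F  T  |     F        F             T            T           F           T      T
F  F  F  F  |     F        T             F            F           F           T      F
The formula is true on 6 of the 16 rows.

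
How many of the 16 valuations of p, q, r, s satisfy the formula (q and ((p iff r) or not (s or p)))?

p  q  r  s  |  φ
0  0  0  0  |  0
0  0  0  1  |  0
0  0  1  0  |  0
0  0  1  1  |  0
0  1  0  0  |  1
0  1  0  1  |  1
0  1  1  0  |  1
0  1  1  1  |  0
1  0  0  0  |  0
1  0  0  1  |  0
1  0  1  0  |  0
1  0  1  1  |  0
1  1  0  0  |  0
1  1  0  1  |  0
1  1  1  0  |  1
1  1  1  1  |  1
The formula is true on 5 of the 16 rows.

5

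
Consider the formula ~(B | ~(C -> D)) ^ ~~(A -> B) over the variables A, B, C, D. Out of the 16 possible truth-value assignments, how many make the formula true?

12

A  B  C  D     (C -> D)  ~(C -> D)  (B | ~(C -> D))  ~(B | ~(C -> D))  (A -> B)  ~(A -> B)  ~~(A -> B)  (~(B | ~(C -> D)) ^ ~~(A -> B))
T  T  T  T        T          F             T                F             T          F          T                      T               
T  T  T  F        F          T             T                F             T          F          T                      T               
T  T  F  T        T          F             T                F             T          F          T                      T               
T  T  F  F        T          F             T                F             T          F          T                      T               
T  F  T  T        T          F             F                T             F          T          F                      T               
T  F  T  F        F          T             T                F             F          T          F                      F               
T  F  F  T        T          F             F                T             F          T          F                      T               
T  F  F  F        T          F             F                T             F          T          F                      T               
F  T  T  T        T          F             T                F             T          F          T                      T               
F  T  T  F        F          T             T                F             T          F          T                      T               
F  T  F  T        T          F             T                F             T          F          T                      T               
F  T  F  F        T          F             T                F             T          F          T                      T               
F  F  T  T        T          F             F                T             T          F          T                      F               
F  F  T  F        F          T             T                F             T          F          T                      T               
F  F  F  T        T          F             F                T             T          F          T                      F               
F  F  F  F        T          F             F                T             T          F          T                      F               
The formula is true on 12 of the 16 rows.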